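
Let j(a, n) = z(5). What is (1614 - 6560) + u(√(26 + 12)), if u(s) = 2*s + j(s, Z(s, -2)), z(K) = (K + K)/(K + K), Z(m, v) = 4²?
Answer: -4945 + 2*√38 ≈ -4932.7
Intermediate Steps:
Z(m, v) = 16
z(K) = 1 (z(K) = (2*K)/((2*K)) = (2*K)*(1/(2*K)) = 1)
j(a, n) = 1
u(s) = 1 + 2*s (u(s) = 2*s + 1 = 1 + 2*s)
(1614 - 6560) + u(√(26 + 12)) = (1614 - 6560) + (1 + 2*√(26 + 12)) = -4946 + (1 + 2*√38) = -4945 + 2*√38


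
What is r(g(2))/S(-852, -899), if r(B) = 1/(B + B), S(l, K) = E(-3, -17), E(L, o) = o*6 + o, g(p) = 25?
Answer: -1/5950 ≈ -0.00016807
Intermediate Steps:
E(L, o) = 7*o (E(L, o) = 6*o + o = 7*o)
S(l, K) = -119 (S(l, K) = 7*(-17) = -119)
r(B) = 1/(2*B)
r(g(2))/S(-852, -899) = ((½)/25)/(-119) = ((½)*(1/25))*(-1/119) = (1/50)*(-1/119) = -1/5950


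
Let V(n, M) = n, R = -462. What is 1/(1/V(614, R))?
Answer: 614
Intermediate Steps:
1/(1/V(614, R)) = 1/(1/614) = 614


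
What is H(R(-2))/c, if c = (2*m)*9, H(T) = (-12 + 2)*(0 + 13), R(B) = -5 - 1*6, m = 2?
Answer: -65/18 ≈ -3.6111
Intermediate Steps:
R(B) = -11 (R(B) = -5 - 6 = -11)
H(T) = -130 (H(T) = -10*13 = -130)
c = 36 (c = (2*2)*9 = 4*9 = 36)
H(R(-2))/c = -130/36 = -130*1/36 = -65/18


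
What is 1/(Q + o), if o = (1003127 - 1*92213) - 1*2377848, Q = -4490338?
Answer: -1/5957272 ≈ -1.6786e-7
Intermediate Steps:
o = -1466934 (o = (1003127 - 92213) - 2377848 = 910914 - 2377848 = -1466934)
1/(Q + o) = 1/(-4490338 - 1466934) = 1/(-5957272) = -1/5957272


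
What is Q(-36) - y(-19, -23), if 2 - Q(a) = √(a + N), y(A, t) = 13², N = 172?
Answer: -167 - 2*√34 ≈ -178.66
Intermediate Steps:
y(A, t) = 169
Q(a) = 2 - √(172 + a) (Q(a) = 2 - √(a + 172) = 2 - √(172 + a))
Q(-36) - y(-19, -23) = (2 - √(172 - 36)) - 1*169 = (2 - √136) - 169 = (2 - 2*√34) - 169 = -167 - 2*√34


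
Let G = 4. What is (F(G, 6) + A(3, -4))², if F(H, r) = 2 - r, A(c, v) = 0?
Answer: 16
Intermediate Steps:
(F(G, 6) + A(3, -4))² = ((2 - 1*6) + 0)² = ((2 - 6) + 0)² = (-4 + 0)² = (-4)² = 16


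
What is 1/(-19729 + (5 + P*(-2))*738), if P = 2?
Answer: -1/18991 ≈ -5.2657e-5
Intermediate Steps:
1/(-19729 + (5 + P*(-2))*738) = 1/(-19729 + (5 + 2*(-2))*738) = 1/(-19729 + (5 - 4)*738) = 1/(-19729 + 1*738) = 1/(-19729 + 738) = 1/(-18991) = -1/18991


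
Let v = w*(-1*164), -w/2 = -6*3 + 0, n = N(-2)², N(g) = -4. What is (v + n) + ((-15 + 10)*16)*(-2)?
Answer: -5728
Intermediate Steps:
n = 16 (n = (-4)² = 16)
w = 36 (w = -2*(-6*3 + 0) = -2*(-18 + 0) = -2*(-18) = 36)
v = -5904 (v = 36*(-1*164) = 36*(-164) = -5904)
(v + n) + ((-15 + 10)*16)*(-2) = (-5904 + 16) + ((-15 + 10)*16)*(-2) = -5888 - 5*16*(-2) = -5888 - 80*(-2) = -5888 + 160 = -5728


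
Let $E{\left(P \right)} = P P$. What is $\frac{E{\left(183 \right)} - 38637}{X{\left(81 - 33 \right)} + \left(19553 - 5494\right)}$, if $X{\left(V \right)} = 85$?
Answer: $- \frac{99}{272} \approx -0.36397$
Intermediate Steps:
$E{\left(P \right)} = P^{2}$
$\frac{E{\left(183 \right)} - 38637}{X{\left(81 - 33 \right)} + \left(19553 - 5494\right)} = \frac{183^{2} - 38637}{85 + \left(19553 - 5494\right)} = \frac{33489 - 38637}{85 + 14059} = - \frac{5148}{14144} = \left(-5148\right) \frac{1}{14144} = - \frac{99}{272}$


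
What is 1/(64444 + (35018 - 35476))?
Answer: 1/63986 ≈ 1.5628e-5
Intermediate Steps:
1/(64444 + (35018 - 35476)) = 1/(64444 - 458) = 1/63986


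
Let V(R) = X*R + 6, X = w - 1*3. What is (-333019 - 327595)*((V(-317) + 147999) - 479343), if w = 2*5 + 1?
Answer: 220561838636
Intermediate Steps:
w = 11 (w = 10 + 1 = 11)
X = 8 (X = 11 - 1*3 = 11 - 3 = 8)
V(R) = 6 + 8*R (V(R) = 8*R + 6 = 6 + 8*R)
(-333019 - 327595)*((V(-317) + 147999) - 479343) = (-333019 - 327595)*(((6 + 8*(-317)) + 147999) - 479343) = -660614*(((6 - 2536) + 147999) - 479343) = -660614*((-2530 + 147999) - 479343) = -660614*(145469 - 479343) = -660614*(-333874) = 220561838636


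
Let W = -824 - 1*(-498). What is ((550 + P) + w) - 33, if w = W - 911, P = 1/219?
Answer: -157679/219 ≈ -720.00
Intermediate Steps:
P = 1/219 ≈ 0.0045662
W = -326 (W = -824 + 498 = -326)
w = -1237 (w = -326 - 911 = -1237)
((550 + P) + w) - 33 = ((550 + 1/219) - 1237) - 33 = (120451/219 - 1237) - 33 = -150452/219 - 33 = -157679/219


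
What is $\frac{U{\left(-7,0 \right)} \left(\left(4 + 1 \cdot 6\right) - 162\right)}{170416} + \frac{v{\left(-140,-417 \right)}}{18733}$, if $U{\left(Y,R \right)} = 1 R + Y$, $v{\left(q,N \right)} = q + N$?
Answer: $- \frac{9373725}{399050366} \approx -0.02349$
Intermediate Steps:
$v{\left(q,N \right)} = N + q$
$U{\left(Y,R \right)} = R + Y$
$\frac{U{\left(-7,0 \right)} \left(\left(4 + 1 \cdot 6\right) - 162\right)}{170416} + \frac{v{\left(-140,-417 \right)}}{18733} = \frac{\left(0 - 7\right) \left(\left(4 + 1 \cdot 6\right) - 162\right)}{170416} + \frac{-417 - 140}{18733} = - 7 \left(\left(4 + 6\right) - 162\right) \frac{1}{170416} - \frac{557}{18733} = - 7 \left(10 - 162\right) \frac{1}{170416} - \frac{557}{18733} = \left(-7\right) \left(-152\right) \frac{1}{170416} - \frac{557}{18733} = 1064 \cdot \frac{1}{170416} - \frac{557}{18733} = \frac{133}{21302} - \frac{557}{18733} = - \frac{9373725}{399050366}$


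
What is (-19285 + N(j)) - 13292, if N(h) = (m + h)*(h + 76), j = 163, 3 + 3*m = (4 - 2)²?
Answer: 19379/3 ≈ 6459.7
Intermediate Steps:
m = ⅓ (m = -1 + (4 - 2)²/3 = -1 + (⅓)*2² = -1 + (⅓)*4 = -1 + 4/3 = ⅓ ≈ 0.33333)
N(h) = (76 + h)*(⅓ + h) (N(h) = (⅓ + h)*(h + 76) = (⅓ + h)*(76 + h) = (76 + h)*(⅓ + h))
(-19285 + N(j)) - 13292 = (-19285 + (76/3 + 163² + (229/3)*163)) - 13292 = (-19285 + (76/3 + 26569 + 37327/3)) - 13292 = (-19285 + 117110/3) - 13292 = 59255/3 - 13292 = 19379/3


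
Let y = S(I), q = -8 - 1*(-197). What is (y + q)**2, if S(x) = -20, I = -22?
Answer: 28561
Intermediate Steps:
q = 189 (q = -8 + 197 = 189)
y = -20
(y + q)**2 = (-20 + 189)**2 = 169**2 = 28561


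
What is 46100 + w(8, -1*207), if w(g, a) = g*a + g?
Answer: 44452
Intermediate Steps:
w(g, a) = g + a*g (w(g, a) = a*g + g = g + a*g)
46100 + w(8, -1*207) = 46100 + 8*(1 - 1*207) = 46100 + 8*(1 - 207) = 46100 + 8*(-206) = 46100 - 1648 = 44452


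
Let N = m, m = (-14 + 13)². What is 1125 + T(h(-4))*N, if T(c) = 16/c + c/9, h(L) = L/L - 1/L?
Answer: 204829/180 ≈ 1137.9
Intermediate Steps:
m = 1 (m = (-1)² = 1)
N = 1
h(L) = 1 - 1/L
T(c) = 16/c + c/9 (T(c) = 16/c + c*(⅑) = 16/c + c/9)
1125 + T(h(-4))*N = 1125 + (16/(((-1 - 4)/(-4))) + ((-1 - 4)/(-4))/9)*1 = 1125 + (16/((-¼*(-5))) + (-¼*(-5))/9)*1 = 1125 + (16/(5/4) + (⅑)*(5/4))*1 = 1125 + (16*(⅘) + 5/36)*1 = 1125 + (64/5 + 5/36)*1 = 1125 + (2329/180)*1 = 1125 + 2329/180 = 204829/180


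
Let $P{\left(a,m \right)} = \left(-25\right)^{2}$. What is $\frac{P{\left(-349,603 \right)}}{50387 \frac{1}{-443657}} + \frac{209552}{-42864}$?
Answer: $- \frac{743508107914}{134986773} \approx -5508.0$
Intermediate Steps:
$P{\left(a,m \right)} = 625$
$\frac{P{\left(-349,603 \right)}}{50387 \frac{1}{-443657}} + \frac{209552}{-42864} = \frac{625}{50387 \frac{1}{-443657}} + \frac{209552}{-42864} = \frac{625}{50387 \left(- \frac{1}{443657}\right)} + 209552 \left(- \frac{1}{42864}\right) = \frac{625}{- \frac{50387}{443657}} - \frac{13097}{2679} = 625 \left(- \frac{443657}{50387}\right) - \frac{13097}{2679} = - \frac{277285625}{50387} - \frac{13097}{2679} = - \frac{743508107914}{134986773}$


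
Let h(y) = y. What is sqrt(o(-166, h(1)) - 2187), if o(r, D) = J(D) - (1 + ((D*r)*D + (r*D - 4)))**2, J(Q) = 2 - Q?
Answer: I*sqrt(114411) ≈ 338.25*I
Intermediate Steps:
o(r, D) = 2 - D - (-3 + D*r + r*D**2)**2 (o(r, D) = (2 - D) - (1 + ((D*r)*D + (r*D - 4)))**2 = (2 - D) - (1 + (r*D**2 + (D*r - 4)))**2 = (2 - D) - (1 + (r*D**2 + (-4 + D*r)))**2 = (2 - D) - (1 + (-4 + D*r + r*D**2))**2 = (2 - D) - (-3 + D*r + r*D**2)**2 = 2 - D - (-3 + D*r + r*D**2)**2)
sqrt(o(-166, h(1)) - 2187) = sqrt((2 - 1*1 - (-3 + 1*(-166) - 166*1**2)**2) - 2187) = sqrt((2 - 1 - (-3 - 166 - 166*1)**2) - 2187) = sqrt((2 - 1 - (-3 - 166 - 166)**2) - 2187) = sqrt((2 - 1 - 1*(-335)**2) - 2187) = sqrt((2 - 1 - 1*112225) - 2187) = sqrt((2 - 1 - 112225) - 2187) = sqrt(-112224 - 2187) = sqrt(-114411) = I*sqrt(114411)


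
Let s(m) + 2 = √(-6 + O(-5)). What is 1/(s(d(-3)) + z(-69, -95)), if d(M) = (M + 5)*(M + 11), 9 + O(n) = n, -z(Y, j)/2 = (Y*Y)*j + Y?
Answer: 452363/409264567548 - I*√5/409264567548 ≈ 1.1053e-6 - 5.4636e-12*I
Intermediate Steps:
z(Y, j) = -2*Y - 2*j*Y² (z(Y, j) = -2*((Y*Y)*j + Y) = -2*(Y²*j + Y) = -2*(j*Y² + Y) = -2*(Y + j*Y²) = -2*Y - 2*j*Y²)
O(n) = -9 + n
d(M) = (5 + M)*(11 + M)
s(m) = -2 + 2*I*√5 (s(m) = -2 + √(-6 + (-9 - 5)) = -2 + √(-6 - 14) = -2 + √(-20) = -2 + 2*I*√5)
1/(s(d(-3)) + z(-69, -95)) = 1/((-2 + 2*I*√5) - 2*(-69)*(1 - 69*(-95))) = 1/((-2 + 2*I*√5) - 2*(-69)*(1 + 6555)) = 1/((-2 + 2*I*√5) - 2*(-69)*6556) = 1/((-2 + 2*I*√5) + 904728) = 1/(904726 + 2*I*√5)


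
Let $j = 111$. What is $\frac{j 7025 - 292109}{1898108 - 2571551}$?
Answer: $- \frac{487666}{673443} \approx -0.72414$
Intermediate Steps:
$\frac{j 7025 - 292109}{1898108 - 2571551} = \frac{111 \cdot 7025 - 292109}{1898108 - 2571551} = \frac{779775 - 292109}{-673443} = 487666 \left(- \frac{1}{673443}\right) = - \frac{487666}{673443}$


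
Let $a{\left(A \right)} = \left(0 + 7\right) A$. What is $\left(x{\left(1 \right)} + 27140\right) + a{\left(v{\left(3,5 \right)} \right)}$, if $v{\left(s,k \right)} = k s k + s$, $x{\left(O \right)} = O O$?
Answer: $27687$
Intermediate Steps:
$x{\left(O \right)} = O^{2}$
$v{\left(s,k \right)} = s + s k^{2}$ ($v{\left(s,k \right)} = s k^{2} + s = s + s k^{2}$)
$a{\left(A \right)} = 7 A$
$\left(x{\left(1 \right)} + 27140\right) + a{\left(v{\left(3,5 \right)} \right)} = \left(1^{2} + 27140\right) + 7 \cdot 3 \left(1 + 5^{2}\right) = \left(1 + 27140\right) + 7 \cdot 3 \left(1 + 25\right) = 27141 + 7 \cdot 3 \cdot 26 = 27141 + 7 \cdot 78 = 27141 + 546 = 27687$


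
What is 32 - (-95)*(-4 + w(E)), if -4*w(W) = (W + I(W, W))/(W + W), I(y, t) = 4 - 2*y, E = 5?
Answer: -2765/8 ≈ -345.63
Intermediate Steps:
w(W) = -(4 - W)/(8*W) (w(W) = -(W + (4 - 2*W))/(4*(W + W)) = -(4 - W)/(4*(2*W)) = -(4 - W)*1/(2*W)/4 = -(4 - W)/(8*W))
32 - (-95)*(-4 + w(E)) = 32 - (-95)*(-4 + (⅛)*(-4 + 5)/5) = 32 - (-95)*(-4 + (⅛)*(⅕)*1) = 32 - (-95)*(-4 + 1/40) = 32 - (-95)*(-159)/40 = 32 - 19*159/8 = 32 - 3021/8 = -2765/8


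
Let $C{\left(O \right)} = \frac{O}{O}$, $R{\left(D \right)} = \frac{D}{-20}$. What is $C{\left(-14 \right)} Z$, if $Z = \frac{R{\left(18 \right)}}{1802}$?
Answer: $- \frac{9}{18020} \approx -0.00049945$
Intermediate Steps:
$R{\left(D \right)} = - \frac{D}{20}$ ($R{\left(D \right)} = D \left(- \frac{1}{20}\right) = - \frac{D}{20}$)
$Z = - \frac{9}{18020}$ ($Z = \frac{\left(- \frac{1}{20}\right) 18}{1802} = \left(- \frac{9}{10}\right) \frac{1}{1802} = - \frac{9}{18020} \approx -0.00049945$)
$C{\left(O \right)} = 1$
$C{\left(-14 \right)} Z = 1 \left(- \frac{9}{18020}\right) = - \frac{9}{18020}$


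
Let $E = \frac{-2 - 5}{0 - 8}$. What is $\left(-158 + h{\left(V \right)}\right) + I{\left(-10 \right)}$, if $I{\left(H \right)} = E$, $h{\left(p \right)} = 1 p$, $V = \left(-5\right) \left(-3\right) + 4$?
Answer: $- \frac{1105}{8} \approx -138.13$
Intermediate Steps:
$V = 19$ ($V = 15 + 4 = 19$)
$h{\left(p \right)} = p$
$E = \frac{7}{8}$ ($E = \frac{-2 + \left(-5 + 0\right)}{-8} = \left(-2 - 5\right) \left(- \frac{1}{8}\right) = \left(-7\right) \left(- \frac{1}{8}\right) = \frac{7}{8} \approx 0.875$)
$I{\left(H \right)} = \frac{7}{8}$
$\left(-158 + h{\left(V \right)}\right) + I{\left(-10 \right)} = \left(-158 + 19\right) + \frac{7}{8} = -139 + \frac{7}{8} = - \frac{1105}{8}$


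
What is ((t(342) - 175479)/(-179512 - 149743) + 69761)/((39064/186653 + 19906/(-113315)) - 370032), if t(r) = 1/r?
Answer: -33229734666018003172753/176258512958672479841316 ≈ -0.18853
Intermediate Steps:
((t(342) - 175479)/(-179512 - 149743) + 69761)/((39064/186653 + 19906/(-113315)) - 370032) = ((1/342 - 175479)/(-179512 - 149743) + 69761)/((39064/186653 + 19906/(-113315)) - 370032) = ((1/342 - 175479)/(-329255) + 69761)/((39064*(1/186653) + 19906*(-1/113315)) - 370032) = (-60013817/342*(-1/329255) + 69761)/((39064/186653 - 19906/113315) - 370032) = (60013817/112605210 + 69761)/(711022542/21150584695 - 370032) = 7855512068627/(112605210*(-7826392444837698/21150584695)) = (7855512068627/112605210)*(-21150584695/7826392444837698) = -33229734666018003172753/176258512958672479841316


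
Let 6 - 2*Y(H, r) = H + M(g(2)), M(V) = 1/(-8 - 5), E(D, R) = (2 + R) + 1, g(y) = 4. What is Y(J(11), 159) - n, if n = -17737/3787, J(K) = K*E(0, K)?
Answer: -6821239/98462 ≈ -69.278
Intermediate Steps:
E(D, R) = 3 + R
M(V) = -1/13 (M(V) = 1/(-13) = -1/13)
J(K) = K*(3 + K)
Y(H, r) = 79/26 - H/2 (Y(H, r) = 3 - (H - 1/13)/2 = 3 - (-1/13 + H)/2 = 3 + (1/26 - H/2) = 79/26 - H/2)
n = -17737/3787 (n = -17737*1/3787 = -17737/3787 ≈ -4.6837)
Y(J(11), 159) - n = (79/26 - 11*(3 + 11)/2) - 1*(-17737/3787) = (79/26 - 11*14/2) + 17737/3787 = (79/26 - ½*154) + 17737/3787 = (79/26 - 77) + 17737/3787 = -1923/26 + 17737/3787 = -6821239/98462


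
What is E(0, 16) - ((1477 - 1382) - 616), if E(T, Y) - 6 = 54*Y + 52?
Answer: 1443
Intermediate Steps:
E(T, Y) = 58 + 54*Y (E(T, Y) = 6 + (54*Y + 52) = 6 + (52 + 54*Y) = 58 + 54*Y)
E(0, 16) - ((1477 - 1382) - 616) = (58 + 54*16) - ((1477 - 1382) - 616) = (58 + 864) - (95 - 616) = 922 - 1*(-521) = 922 + 521 = 1443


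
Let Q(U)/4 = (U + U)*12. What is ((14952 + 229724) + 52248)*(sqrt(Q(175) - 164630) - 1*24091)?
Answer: -7153196084 + 296924*I*sqrt(147830) ≈ -7.1532e+9 + 1.1416e+8*I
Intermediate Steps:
Q(U) = 96*U (Q(U) = 4*((U + U)*12) = 4*((2*U)*12) = 4*(24*U) = 96*U)
((14952 + 229724) + 52248)*(sqrt(Q(175) - 164630) - 1*24091) = ((14952 + 229724) + 52248)*(sqrt(96*175 - 164630) - 1*24091) = (244676 + 52248)*(sqrt(16800 - 164630) - 24091) = 296924*(sqrt(-147830) - 24091) = 296924*(I*sqrt(147830) - 24091) = 296924*(-24091 + I*sqrt(147830)) = -7153196084 + 296924*I*sqrt(147830)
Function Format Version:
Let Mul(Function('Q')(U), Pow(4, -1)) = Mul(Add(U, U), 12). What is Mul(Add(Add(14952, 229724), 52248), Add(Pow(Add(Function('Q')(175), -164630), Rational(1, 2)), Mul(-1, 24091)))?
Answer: Add(-7153196084, Mul(296924, I, Pow(147830, Rational(1, 2)))) ≈ Add(-7.1532e+9, Mul(1.1416e+8, I))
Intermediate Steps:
Function('Q')(U) = Mul(96, U) (Function('Q')(U) = Mul(4, Mul(Add(U, U), 12)) = Mul(4, Mul(Mul(2, U), 12)) = Mul(4, Mul(24, U)) = Mul(96, U))
Mul(Add(Add(14952, 229724), 52248), Add(Pow(Add(Function('Q')(175), -164630), Rational(1, 2)), Mul(-1, 24091))) = Mul(Add(Add(14952, 229724), 52248), Add(Pow(Add(Mul(96, 175), -164630), Rational(1, 2)), Mul(-1, 24091))) = Mul(Add(244676, 52248), Add(Pow(Add(16800, -164630), Rational(1, 2)), -24091)) = Mul(296924, Add(Pow(-147830, Rational(1, 2)), -24091)) = Mul(296924, Add(Mul(I, Pow(147830, Rational(1, 2))), -24091)) = Mul(296924, Add(-24091, Mul(I, Pow(147830, Rational(1, 2))))) = Add(-7153196084, Mul(296924, I, Pow(147830, Rational(1, 2))))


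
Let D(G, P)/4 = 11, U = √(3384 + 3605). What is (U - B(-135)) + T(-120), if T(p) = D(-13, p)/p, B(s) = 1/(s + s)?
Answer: -49/135 + √6989 ≈ 83.237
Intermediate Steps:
U = √6989 ≈ 83.600
D(G, P) = 44 (D(G, P) = 4*11 = 44)
B(s) = 1/(2*s)
T(p) = 44/p
(U - B(-135)) + T(-120) = (√6989 - 1/(2*(-135))) + 44/(-120) = (√6989 - (-1)/(2*135)) + 44*(-1/120) = (√6989 - 1*(-1/270)) - 11/30 = (√6989 + 1/270) - 11/30 = (1/270 + √6989) - 11/30 = -49/135 + √6989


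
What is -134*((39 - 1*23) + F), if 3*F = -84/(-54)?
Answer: -59764/27 ≈ -2213.5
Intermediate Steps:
F = 14/27 (F = (-84/(-54))/3 = (-84*(-1/54))/3 = (⅓)*(14/9) = 14/27 ≈ 0.51852)
-134*((39 - 1*23) + F) = -134*((39 - 1*23) + 14/27) = -134*((39 - 23) + 14/27) = -134*(16 + 14/27) = -134*446/27 = -59764/27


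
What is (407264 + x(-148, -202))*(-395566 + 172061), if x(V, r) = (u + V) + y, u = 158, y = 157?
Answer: -91062865655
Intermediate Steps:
x(V, r) = 315 + V (x(V, r) = (158 + V) + 157 = 315 + V)
(407264 + x(-148, -202))*(-395566 + 172061) = (407264 + (315 - 148))*(-395566 + 172061) = (407264 + 167)*(-223505) = 407431*(-223505) = -91062865655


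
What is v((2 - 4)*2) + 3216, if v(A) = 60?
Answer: 3276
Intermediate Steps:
v((2 - 4)*2) + 3216 = 60 + 3216 = 3276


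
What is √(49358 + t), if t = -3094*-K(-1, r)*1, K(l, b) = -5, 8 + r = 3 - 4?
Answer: 4*√2118 ≈ 184.09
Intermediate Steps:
r = -9 (r = -8 + (3 - 4) = -8 - 1 = -9)
t = -15470 (t = -3094*-1*(-5)*1 = -3094*5*1 = -3094*5 = -182*85 = -15470)
√(49358 + t) = √(49358 - 15470) = √33888 = 4*√2118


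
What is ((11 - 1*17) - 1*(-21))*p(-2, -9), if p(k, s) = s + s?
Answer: -270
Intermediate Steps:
p(k, s) = 2*s
((11 - 1*17) - 1*(-21))*p(-2, -9) = ((11 - 1*17) - 1*(-21))*(2*(-9)) = ((11 - 17) + 21)*(-18) = (-6 + 21)*(-18) = 15*(-18) = -270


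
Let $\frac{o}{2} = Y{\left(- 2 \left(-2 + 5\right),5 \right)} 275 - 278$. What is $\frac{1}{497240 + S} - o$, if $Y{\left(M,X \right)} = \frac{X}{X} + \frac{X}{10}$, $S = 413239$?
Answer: $- \frac{244918850}{910479} \approx -269.0$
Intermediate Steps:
$Y{\left(M,X \right)} = 1 + \frac{X}{10}$ ($Y{\left(M,X \right)} = 1 + X \frac{1}{10} = 1 + \frac{X}{10}$)
$o = 269$ ($o = 2 \left(\left(1 + \frac{1}{10} \cdot 5\right) 275 - 278\right) = 2 \left(\left(1 + \frac{1}{2}\right) 275 - 278\right) = 2 \left(\frac{3}{2} \cdot 275 - 278\right) = 2 \left(\frac{825}{2} - 278\right) = 2 \cdot \frac{269}{2} = 269$)
$\frac{1}{497240 + S} - o = \frac{1}{497240 + 413239} - 269 = \frac{1}{910479} - 269 = - \frac{244918850}{910479}$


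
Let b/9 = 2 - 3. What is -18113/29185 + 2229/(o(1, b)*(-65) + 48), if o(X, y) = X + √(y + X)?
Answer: 2*(-1177345*√2 + 32680643*I)/(29185*(-17*I + 130*√2)) ≈ -1.7322 + 12.021*I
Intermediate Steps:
b = -9 (b = 9*(2 - 3) = 9*(-1) = -9)
o(X, y) = X + √(X + y)
-18113/29185 + 2229/(o(1, b)*(-65) + 48) = -18113/29185 + 2229/((1 + √(1 - 9))*(-65) + 48) = -18113*1/29185 + 2229/((1 + √(-8))*(-65) + 48) = -18113/29185 + 2229/((1 + 2*I*√2)*(-65) + 48) = -18113/29185 + 2229/((-65 - 130*I*√2) + 48) = -18113/29185 + 2229/(-17 - 130*I*√2)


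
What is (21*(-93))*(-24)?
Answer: 46872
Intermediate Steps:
(21*(-93))*(-24) = -1953*(-24) = 46872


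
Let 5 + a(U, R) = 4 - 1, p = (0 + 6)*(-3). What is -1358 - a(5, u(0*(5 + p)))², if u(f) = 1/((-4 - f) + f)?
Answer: -1362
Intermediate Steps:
p = -18 (p = 6*(-3) = -18)
u(f) = -¼ (u(f) = 1/(-4) = -¼)
a(U, R) = -2 (a(U, R) = -5 + (4 - 1) = -5 + 3 = -2)
-1358 - a(5, u(0*(5 + p)))² = -1358 - 1*(-2)² = -1358 - 1*4 = -1358 - 4 = -1362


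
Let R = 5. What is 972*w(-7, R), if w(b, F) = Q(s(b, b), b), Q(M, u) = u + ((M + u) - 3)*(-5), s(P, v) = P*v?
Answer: -196344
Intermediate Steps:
Q(M, u) = 15 - 5*M - 4*u (Q(M, u) = u + (-3 + M + u)*(-5) = u + (15 - 5*M - 5*u) = 15 - 5*M - 4*u)
w(b, F) = 15 - 5*b**2 - 4*b (w(b, F) = 15 - 5*b*b - 4*b = 15 - 5*b**2 - 4*b)
972*w(-7, R) = 972*(15 - 5*(-7)**2 - 4*(-7)) = 972*(15 - 5*49 + 28) = 972*(15 - 245 + 28) = 972*(-202) = -196344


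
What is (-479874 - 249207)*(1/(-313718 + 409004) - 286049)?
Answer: 6624056922714351/31762 ≈ 2.0855e+11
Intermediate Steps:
(-479874 - 249207)*(1/(-313718 + 409004) - 286049) = -729081*(1/95286 - 286049) = -729081*(-27256465013/95286) = 6624056922714351/31762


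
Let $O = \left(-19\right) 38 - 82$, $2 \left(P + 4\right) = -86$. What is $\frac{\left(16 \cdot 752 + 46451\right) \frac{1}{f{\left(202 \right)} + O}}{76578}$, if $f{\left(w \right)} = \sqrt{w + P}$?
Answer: $- \frac{7836722}{8248229143} - \frac{58483 \sqrt{155}}{49489374858} \approx -0.00096482$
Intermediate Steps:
$P = -47$ ($P = -4 + \frac{1}{2} \left(-86\right) = -4 - 43 = -47$)
$f{\left(w \right)} = \sqrt{-47 + w}$ ($f{\left(w \right)} = \sqrt{w - 47} = \sqrt{-47 + w}$)
$O = -804$ ($O = -722 - 82 = -804$)
$\frac{\left(16 \cdot 752 + 46451\right) \frac{1}{f{\left(202 \right)} + O}}{76578} = \frac{\left(16 \cdot 752 + 46451\right) \frac{1}{\sqrt{-47 + 202} - 804}}{76578} = \frac{12032 + 46451}{\sqrt{155} - 804} \cdot \frac{1}{76578} = \frac{58483}{-804 + \sqrt{155}} \cdot \frac{1}{76578} = \frac{58483}{76578 \left(-804 + \sqrt{155}\right)}$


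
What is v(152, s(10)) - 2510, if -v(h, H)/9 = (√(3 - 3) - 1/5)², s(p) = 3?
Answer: -62759/25 ≈ -2510.4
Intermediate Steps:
v(h, H) = -9/25 (v(h, H) = -9*(√(3 - 3) - 1/5)² = -9*(√0 - 1*⅕)² = -9*(0 - ⅕)² = -9*(-⅕)² = -9*1/25 = -9/25)
v(152, s(10)) - 2510 = -9/25 - 2510 = -62759/25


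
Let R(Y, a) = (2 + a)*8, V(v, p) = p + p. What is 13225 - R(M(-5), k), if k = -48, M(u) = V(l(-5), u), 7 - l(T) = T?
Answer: 13593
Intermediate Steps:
l(T) = 7 - T
V(v, p) = 2*p
M(u) = 2*u
R(Y, a) = 16 + 8*a
13225 - R(M(-5), k) = 13225 - (16 + 8*(-48)) = 13225 - (16 - 384) = 13225 - 1*(-368) = 13225 + 368 = 13593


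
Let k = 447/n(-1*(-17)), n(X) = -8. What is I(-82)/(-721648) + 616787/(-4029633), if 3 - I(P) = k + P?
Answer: -4189619549/27337030272 ≈ -0.15326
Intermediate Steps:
k = -447/8 (k = 447/(-8) = 447*(-⅛) = -447/8 ≈ -55.875)
I(P) = 471/8 - P (I(P) = 3 - (-447/8 + P) = 3 + (447/8 - P) = 471/8 - P)
I(-82)/(-721648) + 616787/(-4029633) = (471/8 - 1*(-82))/(-721648) + 616787/(-4029633) = (471/8 + 82)*(-1/721648) + 616787*(-1/4029633) = (1127/8)*(-1/721648) - 616787/4029633 = -49/251008 - 616787/4029633 = -4189619549/27337030272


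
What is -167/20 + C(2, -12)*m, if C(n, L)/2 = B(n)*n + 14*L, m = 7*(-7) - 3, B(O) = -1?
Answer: 353433/20 ≈ 17672.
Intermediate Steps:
m = -52 (m = -49 - 3 = -52)
C(n, L) = -2*n + 28*L (C(n, L) = 2*(-n + 14*L) = -2*n + 28*L)
-167/20 + C(2, -12)*m = -167/20 + (-2*2 + 28*(-12))*(-52) = -167*1/20 + (-4 - 336)*(-52) = -167/20 - 340*(-52) = -167/20 + 17680 = 353433/20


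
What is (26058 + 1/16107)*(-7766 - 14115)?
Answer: -9183810325367/16107 ≈ -5.7018e+8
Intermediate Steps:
(26058 + 1/16107)*(-7766 - 14115) = (26058 + 1/16107)*(-21881) = (419716207/16107)*(-21881) = -9183810325367/16107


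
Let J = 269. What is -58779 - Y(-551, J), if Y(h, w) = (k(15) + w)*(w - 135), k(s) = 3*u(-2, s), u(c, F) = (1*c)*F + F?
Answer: -88795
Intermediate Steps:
u(c, F) = F + F*c (u(c, F) = c*F + F = F*c + F = F + F*c)
k(s) = -3*s (k(s) = 3*(s*(1 - 2)) = 3*(s*(-1)) = 3*(-s) = -3*s)
Y(h, w) = (-135 + w)*(-45 + w) (Y(h, w) = (-3*15 + w)*(w - 135) = (-45 + w)*(-135 + w) = (-135 + w)*(-45 + w))
-58779 - Y(-551, J) = -58779 - (6075 + 269**2 - 180*269) = -58779 - (6075 + 72361 - 48420) = -58779 - 1*30016 = -58779 - 30016 = -88795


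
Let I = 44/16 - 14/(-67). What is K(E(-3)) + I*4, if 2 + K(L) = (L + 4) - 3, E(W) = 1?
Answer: 793/67 ≈ 11.836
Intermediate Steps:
K(L) = -1 + L (K(L) = -2 + ((L + 4) - 3) = -2 + ((4 + L) - 3) = -2 + (1 + L) = -1 + L)
I = 793/268 (I = 44*(1/16) - 14*(-1/67) = 11/4 + 14/67 = 793/268 ≈ 2.9590)
K(E(-3)) + I*4 = (-1 + 1) + (793/268)*4 = 0 + 793/67 = 793/67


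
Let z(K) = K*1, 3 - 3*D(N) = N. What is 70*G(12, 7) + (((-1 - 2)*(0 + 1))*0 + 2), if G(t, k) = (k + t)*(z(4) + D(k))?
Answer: 10646/3 ≈ 3548.7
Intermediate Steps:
D(N) = 1 - N/3
z(K) = K
G(t, k) = (5 - k/3)*(k + t) (G(t, k) = (k + t)*(4 + (1 - k/3)) = (k + t)*(5 - k/3) = (5 - k/3)*(k + t))
70*G(12, 7) + (((-1 - 2)*(0 + 1))*0 + 2) = 70*(5*7 + 5*12 - ⅓*7² - ⅓*7*12) + (((-1 - 2)*(0 + 1))*0 + 2) = 70*(35 + 60 - ⅓*49 - 28) + (-3*1*0 + 2) = 70*(35 + 60 - 49/3 - 28) + (-3*0 + 2) = 70*(152/3) + (0 + 2) = 10640/3 + 2 = 10646/3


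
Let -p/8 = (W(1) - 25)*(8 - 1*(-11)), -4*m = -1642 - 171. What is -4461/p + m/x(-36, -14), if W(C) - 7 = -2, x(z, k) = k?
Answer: -102881/3040 ≈ -33.842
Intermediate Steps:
m = 1813/4 (m = -(-1642 - 171)/4 = -¼*(-1813) = 1813/4 ≈ 453.25)
W(C) = 5 (W(C) = 7 - 2 = 5)
p = 3040 (p = -8*(5 - 25)*(8 - 1*(-11)) = -(-160)*(8 + 11) = -(-160)*19 = -8*(-380) = 3040)
-4461/p + m/x(-36, -14) = -4461/3040 + (1813/4)/(-14) = -4461*1/3040 + (1813/4)*(-1/14) = -4461/3040 - 259/8 = -102881/3040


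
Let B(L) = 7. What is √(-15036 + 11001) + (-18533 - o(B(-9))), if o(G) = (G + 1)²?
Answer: -18597 + I*√4035 ≈ -18597.0 + 63.522*I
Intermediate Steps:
o(G) = (1 + G)²
√(-15036 + 11001) + (-18533 - o(B(-9))) = √(-15036 + 11001) + (-18533 - (1 + 7)²) = √(-4035) + (-18533 - 1*8²) = I*√4035 + (-18533 - 1*64) = I*√4035 + (-18533 - 64) = I*√4035 - 18597 = -18597 + I*√4035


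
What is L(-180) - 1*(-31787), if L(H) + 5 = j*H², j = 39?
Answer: 1295382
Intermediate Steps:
L(H) = -5 + 39*H²
L(-180) - 1*(-31787) = (-5 + 39*(-180)²) - 1*(-31787) = (-5 + 39*32400) + 31787 = (-5 + 1263600) + 31787 = 1263595 + 31787 = 1295382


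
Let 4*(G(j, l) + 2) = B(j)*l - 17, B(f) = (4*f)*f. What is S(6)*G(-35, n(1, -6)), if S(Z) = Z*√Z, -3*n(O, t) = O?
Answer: -4975*√6/2 ≈ -6093.1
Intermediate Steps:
n(O, t) = -O/3
B(f) = 4*f²
S(Z) = Z^(3/2)
G(j, l) = -25/4 + l*j² (G(j, l) = -2 + ((4*j²)*l - 17)/4 = -2 + (4*l*j² - 17)/4 = -2 + (-17 + 4*l*j²)/4 = -2 + (-17/4 + l*j²) = -25/4 + l*j²)
S(6)*G(-35, n(1, -6)) = 6^(3/2)*(-25/4 - ⅓*1*(-35)²) = (6*√6)*(-25/4 - ⅓*1225) = (6*√6)*(-25/4 - 1225/3) = (6*√6)*(-4975/12) = -4975*√6/2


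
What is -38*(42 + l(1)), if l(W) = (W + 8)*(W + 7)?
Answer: -4332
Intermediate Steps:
l(W) = (7 + W)*(8 + W) (l(W) = (8 + W)*(7 + W) = (7 + W)*(8 + W))
-38*(42 + l(1)) = -38*(42 + (56 + 1**2 + 15*1)) = -38*(42 + (56 + 1 + 15)) = -38*(42 + 72) = -38*114 = -4332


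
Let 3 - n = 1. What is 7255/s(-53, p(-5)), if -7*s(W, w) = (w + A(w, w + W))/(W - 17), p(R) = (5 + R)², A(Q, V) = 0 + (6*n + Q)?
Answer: 1777475/6 ≈ 2.9625e+5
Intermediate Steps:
n = 2 (n = 3 - 1*1 = 3 - 1 = 2)
A(Q, V) = 12 + Q (A(Q, V) = 0 + (6*2 + Q) = 0 + (12 + Q) = 12 + Q)
s(W, w) = -(12 + 2*w)/(7*(-17 + W)) (s(W, w) = -(w + (12 + w))/(7*(W - 17)) = -(12 + 2*w)/(7*(-17 + W)))
7255/s(-53, p(-5)) = 7255/((2*(-6 - (5 - 5)²)/(7*(-17 - 53)))) = 7255/(((2/7)*(-6 - 1*0²)/(-70))) = 7255/(((2/7)*(-1/70)*(-6 - 1*0))) = 7255/(((2/7)*(-1/70)*(-6 + 0))) = 7255/(((2/7)*(-1/70)*(-6))) = 7255/(6/245) = 7255*(245/6) = 1777475/6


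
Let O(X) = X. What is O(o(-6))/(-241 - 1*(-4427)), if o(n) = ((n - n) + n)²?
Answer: 18/2093 ≈ 0.0086001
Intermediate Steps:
o(n) = n² (o(n) = (0 + n)² = n²)
O(o(-6))/(-241 - 1*(-4427)) = (-6)²/(-241 - 1*(-4427)) = 36/(-241 + 4427) = 36/4186 = 36*(1/4186) = 18/2093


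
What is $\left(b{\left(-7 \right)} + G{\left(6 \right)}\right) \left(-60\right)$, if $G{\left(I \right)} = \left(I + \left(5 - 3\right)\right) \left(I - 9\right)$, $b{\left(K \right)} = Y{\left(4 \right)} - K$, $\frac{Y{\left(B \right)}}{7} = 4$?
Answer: $-660$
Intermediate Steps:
$Y{\left(B \right)} = 28$ ($Y{\left(B \right)} = 7 \cdot 4 = 28$)
$b{\left(K \right)} = 28 - K$
$G{\left(I \right)} = \left(-9 + I\right) \left(2 + I\right)$ ($G{\left(I \right)} = \left(I + \left(5 - 3\right)\right) \left(-9 + I\right) = \left(I + 2\right) \left(-9 + I\right) = \left(2 + I\right) \left(-9 + I\right) = \left(-9 + I\right) \left(2 + I\right)$)
$\left(b{\left(-7 \right)} + G{\left(6 \right)}\right) \left(-60\right) = \left(\left(28 - -7\right) - \left(60 - 36\right)\right) \left(-60\right) = \left(\left(28 + 7\right) - 24\right) \left(-60\right) = \left(35 - 24\right) \left(-60\right) = 11 \left(-60\right) = -660$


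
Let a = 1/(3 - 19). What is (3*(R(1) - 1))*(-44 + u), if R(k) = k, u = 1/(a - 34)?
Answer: 0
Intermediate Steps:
a = -1/16 (a = 1/(-16) = -1/16 ≈ -0.062500)
u = -16/545 (u = 1/(-1/16 - 34) = 1/(-545/16) = -16/545 ≈ -0.029358)
(3*(R(1) - 1))*(-44 + u) = (3*(1 - 1))*(-44 - 16/545) = (3*0)*(-23996/545) = 0*(-23996/545) = 0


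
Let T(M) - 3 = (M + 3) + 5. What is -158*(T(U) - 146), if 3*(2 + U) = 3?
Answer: 21488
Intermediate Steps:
U = -1 (U = -2 + (⅓)*3 = -2 + 1 = -1)
T(M) = 11 + M (T(M) = 3 + ((M + 3) + 5) = 3 + ((3 + M) + 5) = 3 + (8 + M) = 11 + M)
-158*(T(U) - 146) = -158*((11 - 1) - 146) = -158*(10 - 146) = -158*(-136) = 21488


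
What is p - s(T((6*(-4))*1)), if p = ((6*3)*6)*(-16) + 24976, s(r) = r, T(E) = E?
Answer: 23272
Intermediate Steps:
p = 23248 (p = (18*6)*(-16) + 24976 = 108*(-16) + 24976 = -1728 + 24976 = 23248)
p - s(T((6*(-4))*1)) = 23248 - 6*(-4) = 23248 - (-24) = 23248 - 1*(-24) = 23248 + 24 = 23272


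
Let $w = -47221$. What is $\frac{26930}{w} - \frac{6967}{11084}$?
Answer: $- \frac{627480827}{523397564} \approx -1.1989$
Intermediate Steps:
$\frac{26930}{w} - \frac{6967}{11084} = \frac{26930}{-47221} - \frac{6967}{11084} = 26930 \left(- \frac{1}{47221}\right) - \frac{6967}{11084} = - \frac{26930}{47221} - \frac{6967}{11084} = - \frac{627480827}{523397564}$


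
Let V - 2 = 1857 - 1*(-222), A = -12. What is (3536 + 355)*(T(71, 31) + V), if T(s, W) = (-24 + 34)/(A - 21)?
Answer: 89055911/11 ≈ 8.0960e+6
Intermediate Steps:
T(s, W) = -10/33 (T(s, W) = (-24 + 34)/(-12 - 21) = 10/(-33) = 10*(-1/33) = -10/33)
V = 2081 (V = 2 + (1857 - 1*(-222)) = 2 + (1857 + 222) = 2 + 2079 = 2081)
(3536 + 355)*(T(71, 31) + V) = (3536 + 355)*(-10/33 + 2081) = 3891*(68663/33) = 89055911/11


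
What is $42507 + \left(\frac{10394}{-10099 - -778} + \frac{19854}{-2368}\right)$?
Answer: $\frac{469005136385}{11036064} \approx 42498.0$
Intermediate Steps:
$42507 + \left(\frac{10394}{-10099 - -778} + \frac{19854}{-2368}\right) = 42507 + \left(\frac{10394}{-10099 + 778} + 19854 \left(- \frac{1}{2368}\right)\right) = 42507 - \left(\frac{9927}{1184} - \frac{10394}{-9321}\right) = 42507 + \left(10394 \left(- \frac{1}{9321}\right) - \frac{9927}{1184}\right) = 42507 - \frac{104836063}{11036064} = \frac{469005136385}{11036064}$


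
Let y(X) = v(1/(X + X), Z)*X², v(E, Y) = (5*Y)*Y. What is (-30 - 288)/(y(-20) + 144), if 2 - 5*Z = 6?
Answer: -159/712 ≈ -0.22331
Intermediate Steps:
Z = -⅘ (Z = ⅖ - ⅕*6 = ⅖ - 6/5 = -⅘ ≈ -0.80000)
v(E, Y) = 5*Y²
y(X) = 16*X²/5 (y(X) = (5*(-⅘)²)*X² = (5*(16/25))*X² = 16*X²/5)
(-30 - 288)/(y(-20) + 144) = (-30 - 288)/((16/5)*(-20)² + 144) = -318/((16/5)*400 + 144) = -318/(1280 + 144) = -318/1424 = -318*1/1424 = -159/712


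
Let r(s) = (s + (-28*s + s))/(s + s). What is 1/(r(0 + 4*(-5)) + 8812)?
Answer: 1/8799 ≈ 0.00011365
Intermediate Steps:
r(s) = -13 (r(s) = (s - 27*s)/((2*s)) = (-26*s)*(1/(2*s)) = -13)
1/(r(0 + 4*(-5)) + 8812) = 1/(-13 + 8812) = 1/8799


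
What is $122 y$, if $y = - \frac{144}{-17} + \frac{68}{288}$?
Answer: $\frac{650077}{612} \approx 1062.2$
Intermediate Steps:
$y = \frac{10657}{1224}$ ($y = \left(-144\right) \left(- \frac{1}{17}\right) + 68 \cdot \frac{1}{288} = \frac{144}{17} + \frac{17}{72} = \frac{10657}{1224} \approx 8.7067$)
$122 y = 122 \cdot \frac{10657}{1224} = \frac{650077}{612}$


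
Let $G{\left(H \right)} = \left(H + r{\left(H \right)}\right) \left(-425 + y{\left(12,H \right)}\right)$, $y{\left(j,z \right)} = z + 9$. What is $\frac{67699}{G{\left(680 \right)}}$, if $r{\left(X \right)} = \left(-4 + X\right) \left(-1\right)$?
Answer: $\frac{67699}{1056} \approx 64.109$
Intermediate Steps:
$y{\left(j,z \right)} = 9 + z$
$r{\left(X \right)} = 4 - X$
$G{\left(H \right)} = -1664 + 4 H$ ($G{\left(H \right)} = \left(H - \left(-4 + H\right)\right) \left(-425 + \left(9 + H\right)\right) = 4 \left(-416 + H\right) = -1664 + 4 H$)
$\frac{67699}{G{\left(680 \right)}} = \frac{67699}{-1664 + 4 \cdot 680} = \frac{67699}{-1664 + 2720} = \frac{67699}{1056}$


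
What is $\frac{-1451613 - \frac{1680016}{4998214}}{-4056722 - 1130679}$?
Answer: $\frac{279056696123}{997220780839} \approx 0.27983$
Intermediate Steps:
$\frac{-1451613 - \frac{1680016}{4998214}}{-4056722 - 1130679} = \frac{-1451613 - \frac{64616}{192239}}{-5187401} = \left(-1451613 - \frac{64616}{192239}\right) \left(- \frac{1}{5187401}\right) = \left(- \frac{279056696123}{192239}\right) \left(- \frac{1}{5187401}\right) = \frac{279056696123}{997220780839}$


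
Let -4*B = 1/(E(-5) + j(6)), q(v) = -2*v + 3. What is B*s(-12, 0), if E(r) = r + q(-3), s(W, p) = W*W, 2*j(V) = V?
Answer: -36/7 ≈ -5.1429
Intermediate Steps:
j(V) = V/2
s(W, p) = W²
q(v) = 3 - 2*v
E(r) = 9 + r (E(r) = r + (3 - 2*(-3)) = r + (3 + 6) = r + 9 = 9 + r)
B = -1/28 (B = -1/(4*((9 - 5) + (½)*6)) = -1/(4*(4 + 3)) = -¼/7 = -¼*⅐ = -1/28 ≈ -0.035714)
B*s(-12, 0) = -1/28*(-12)² = -1/28*144 = -36/7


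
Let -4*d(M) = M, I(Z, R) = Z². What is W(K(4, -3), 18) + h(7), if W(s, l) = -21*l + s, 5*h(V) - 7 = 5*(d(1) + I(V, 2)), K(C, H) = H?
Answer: -6617/20 ≈ -330.85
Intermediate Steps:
d(M) = -M/4
h(V) = 23/20 + V² (h(V) = 7/5 + (5*(-¼*1 + V²))/5 = 7/5 + (5*(-¼ + V²))/5 = 7/5 + (-5/4 + 5*V²)/5 = 7/5 + (-¼ + V²) = 23/20 + V²)
W(s, l) = s - 21*l
W(K(4, -3), 18) + h(7) = (-3 - 21*18) + (23/20 + 7²) = (-3 - 378) + (23/20 + 49) = -381 + 1003/20 = -6617/20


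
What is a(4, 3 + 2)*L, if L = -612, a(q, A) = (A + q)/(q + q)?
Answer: -1377/2 ≈ -688.50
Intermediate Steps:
a(q, A) = (A + q)/(2*q) (a(q, A) = (A + q)/((2*q)) = (A + q)*(1/(2*q)) = (A + q)/(2*q))
a(4, 3 + 2)*L = ((½)*((3 + 2) + 4)/4)*(-612) = ((½)*(¼)*(5 + 4))*(-612) = ((½)*(¼)*9)*(-612) = (9/8)*(-612) = -1377/2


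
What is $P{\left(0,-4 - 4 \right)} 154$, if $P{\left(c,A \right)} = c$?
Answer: $0$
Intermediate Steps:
$P{\left(0,-4 - 4 \right)} 154 = 0 \cdot 154 = 0$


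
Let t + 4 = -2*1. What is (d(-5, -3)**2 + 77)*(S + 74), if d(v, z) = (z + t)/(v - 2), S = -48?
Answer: 100204/49 ≈ 2045.0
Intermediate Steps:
t = -6 (t = -4 - 2*1 = -4 - 2 = -6)
d(v, z) = (-6 + z)/(-2 + v) (d(v, z) = (z - 6)/(v - 2) = (-6 + z)/(-2 + v))
(d(-5, -3)**2 + 77)*(S + 74) = (((-6 - 3)/(-2 - 5))**2 + 77)*(-48 + 74) = ((-9/(-7))**2 + 77)*26 = ((-1/7*(-9))**2 + 77)*26 = ((9/7)**2 + 77)*26 = (81/49 + 77)*26 = (3854/49)*26 = 100204/49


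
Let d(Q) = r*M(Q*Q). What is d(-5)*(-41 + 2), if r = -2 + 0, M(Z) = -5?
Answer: -390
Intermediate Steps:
r = -2
d(Q) = 10 (d(Q) = -2*(-5) = 10)
d(-5)*(-41 + 2) = 10*(-41 + 2) = 10*(-39) = -390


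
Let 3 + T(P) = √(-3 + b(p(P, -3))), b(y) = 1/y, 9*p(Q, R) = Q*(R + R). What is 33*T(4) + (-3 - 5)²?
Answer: -35 + 99*I*√6/4 ≈ -35.0 + 60.625*I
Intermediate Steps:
p(Q, R) = 2*Q*R/9 (p(Q, R) = (Q*(R + R))/9 = (Q*(2*R))/9 = (2*Q*R)/9 = 2*Q*R/9)
T(P) = -3 + √(-3 - 3/(2*P)) (T(P) = -3 + √(-3 + 1/((2/9)*P*(-3))) = -3 + √(-3 + 1/(-2*P/3)) = -3 + √(-3 - 3/(2*P)))
33*T(4) + (-3 - 5)² = 33*(-3 + √(-12 - 6/4)/2) + (-3 - 5)² = 33*(-3 + √(-12 - 6*¼)/2) + (-8)² = 33*(-3 + √(-12 - 3/2)/2) + 64 = 33*(-3 + √(-27/2)/2) + 64 = 33*(-3 + (3*I*√6/2)/2) + 64 = 33*(-3 + 3*I*√6/4) + 64 = (-99 + 99*I*√6/4) + 64 = -35 + 99*I*√6/4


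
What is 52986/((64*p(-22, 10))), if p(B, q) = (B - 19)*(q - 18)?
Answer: 26493/10496 ≈ 2.5241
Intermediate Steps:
p(B, q) = (-19 + B)*(-18 + q)
52986/((64*p(-22, 10))) = 52986/((64*(342 - 19*10 - 18*(-22) - 22*10))) = 52986/((64*(342 - 190 + 396 - 220))) = 52986/((64*328)) = 52986/20992 = 52986*(1/20992) = 26493/10496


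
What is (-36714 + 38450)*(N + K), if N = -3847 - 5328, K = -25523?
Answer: -60235728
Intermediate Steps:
N = -9175
(-36714 + 38450)*(N + K) = (-36714 + 38450)*(-9175 - 25523) = 1736*(-34698) = -60235728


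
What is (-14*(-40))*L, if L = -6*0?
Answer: 0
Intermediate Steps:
L = 0
(-14*(-40))*L = -14*(-40)*0 = 560*0 = 0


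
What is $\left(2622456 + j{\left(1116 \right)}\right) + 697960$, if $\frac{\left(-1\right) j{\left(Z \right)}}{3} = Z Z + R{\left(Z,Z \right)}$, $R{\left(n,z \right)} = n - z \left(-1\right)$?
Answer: $-422648$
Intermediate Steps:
$R{\left(n,z \right)} = n + z$ ($R{\left(n,z \right)} = n - - z = n + z$)
$j{\left(Z \right)} = - 6 Z - 3 Z^{2}$ ($j{\left(Z \right)} = - 3 \left(Z Z + \left(Z + Z\right)\right) = - 3 \left(Z^{2} + 2 Z\right) = - 6 Z - 3 Z^{2}$)
$\left(2622456 + j{\left(1116 \right)}\right) + 697960 = \left(2622456 + 3 \cdot 1116 \left(-2 - 1116\right)\right) + 697960 = \left(2622456 + 3 \cdot 1116 \left(-1118\right)\right) + 697960 = \left(2622456 - 3743064\right) + 697960 = -1120608 + 697960 = -422648$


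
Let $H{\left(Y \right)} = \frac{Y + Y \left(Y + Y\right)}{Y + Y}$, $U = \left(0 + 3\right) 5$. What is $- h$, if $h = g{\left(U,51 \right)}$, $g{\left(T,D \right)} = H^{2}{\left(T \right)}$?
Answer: $- \frac{961}{4} \approx -240.25$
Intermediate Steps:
$U = 15$ ($U = 3 \cdot 5 = 15$)
$H{\left(Y \right)} = \frac{Y + 2 Y^{2}}{2 Y}$ ($H{\left(Y \right)} = \frac{Y + Y 2 Y}{2 Y} = \left(Y + 2 Y^{2}\right) \frac{1}{2 Y} = \frac{Y + 2 Y^{2}}{2 Y}$)
$g{\left(T,D \right)} = \left(\frac{1}{2} + T\right)^{2}$
$h = \frac{961}{4}$ ($h = \frac{\left(1 + 2 \cdot 15\right)^{2}}{4} = \frac{\left(1 + 30\right)^{2}}{4} = \frac{31^{2}}{4} = \frac{1}{4} \cdot 961 = \frac{961}{4} \approx 240.25$)
$- h = \left(-1\right) \frac{961}{4} = - \frac{961}{4}$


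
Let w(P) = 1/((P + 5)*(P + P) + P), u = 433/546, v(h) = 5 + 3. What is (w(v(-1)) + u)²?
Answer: 245831041/386358336 ≈ 0.63628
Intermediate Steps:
v(h) = 8
u = 433/546 (u = 433*(1/546) = 433/546 ≈ 0.79304)
w(P) = 1/(P + 2*P*(5 + P)) (w(P) = 1/((5 + P)*(2*P) + P) = 1/(2*P*(5 + P) + P) = 1/(P + 2*P*(5 + P)))
(w(v(-1)) + u)² = (1/(8*(11 + 2*8)) + 433/546)² = (1/(8*(11 + 16)) + 433/546)² = ((⅛)/27 + 433/546)² = ((⅛)*(1/27) + 433/546)² = (1/216 + 433/546)² = (15679/19656)² = 245831041/386358336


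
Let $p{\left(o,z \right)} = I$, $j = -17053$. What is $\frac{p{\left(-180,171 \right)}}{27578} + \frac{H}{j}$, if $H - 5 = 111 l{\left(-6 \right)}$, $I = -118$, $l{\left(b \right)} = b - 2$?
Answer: $\frac{11169560}{235143817} \approx 0.047501$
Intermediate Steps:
$l{\left(b \right)} = -2 + b$
$p{\left(o,z \right)} = -118$
$H = -883$ ($H = 5 + 111 \left(-2 - 6\right) = 5 + 111 \left(-8\right) = 5 - 888 = -883$)
$\frac{p{\left(-180,171 \right)}}{27578} + \frac{H}{j} = - \frac{118}{27578} - \frac{883}{-17053} = \left(-118\right) \frac{1}{27578} - - \frac{883}{17053} = - \frac{59}{13789} + \frac{883}{17053} = \frac{11169560}{235143817}$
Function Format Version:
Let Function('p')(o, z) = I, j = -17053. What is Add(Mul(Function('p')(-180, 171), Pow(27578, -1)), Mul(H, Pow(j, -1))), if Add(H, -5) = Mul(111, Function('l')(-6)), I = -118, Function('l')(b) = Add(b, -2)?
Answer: Rational(11169560, 235143817) ≈ 0.047501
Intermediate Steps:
Function('l')(b) = Add(-2, b)
Function('p')(o, z) = -118
H = -883 (H = Add(5, Mul(111, Add(-2, -6))) = Add(5, Mul(111, -8)) = Add(5, -888) = -883)
Add(Mul(Function('p')(-180, 171), Pow(27578, -1)), Mul(H, Pow(j, -1))) = Add(Mul(-118, Pow(27578, -1)), Mul(-883, Pow(-17053, -1))) = Add(Mul(-118, Rational(1, 27578)), Mul(-883, Rational(-1, 17053))) = Add(Rational(-59, 13789), Rational(883, 17053)) = Rational(11169560, 235143817)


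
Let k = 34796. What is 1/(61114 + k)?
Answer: 1/95910 ≈ 1.0426e-5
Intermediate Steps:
1/(61114 + k) = 1/(61114 + 34796) = 1/95910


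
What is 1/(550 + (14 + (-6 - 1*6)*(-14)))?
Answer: 1/732 ≈ 0.0013661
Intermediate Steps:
1/(550 + (14 + (-6 - 1*6)*(-14))) = 1/(550 + (14 + (-6 - 6)*(-14))) = 1/(550 + (14 - 12*(-14))) = 1/(550 + (14 + 168)) = 1/(550 + 182) = 1/732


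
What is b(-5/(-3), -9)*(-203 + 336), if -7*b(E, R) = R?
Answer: 171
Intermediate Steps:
b(E, R) = -R/7
b(-5/(-3), -9)*(-203 + 336) = (-⅐*(-9))*(-203 + 336) = (9/7)*133 = 171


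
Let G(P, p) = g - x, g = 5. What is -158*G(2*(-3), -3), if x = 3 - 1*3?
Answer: -790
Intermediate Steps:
x = 0 (x = 3 - 3 = 0)
G(P, p) = 5 (G(P, p) = 5 - 1*0 = 5 + 0 = 5)
-158*G(2*(-3), -3) = -158*5 = -790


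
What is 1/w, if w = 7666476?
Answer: 1/7666476 ≈ 1.3044e-7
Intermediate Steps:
1/w = 1/7666476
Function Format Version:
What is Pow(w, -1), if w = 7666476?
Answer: Rational(1, 7666476) ≈ 1.3044e-7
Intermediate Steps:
Pow(w, -1) = Pow(7666476, -1) = Rational(1, 7666476)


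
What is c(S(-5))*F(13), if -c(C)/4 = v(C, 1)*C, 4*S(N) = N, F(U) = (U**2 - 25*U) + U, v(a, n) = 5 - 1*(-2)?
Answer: -5005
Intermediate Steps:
v(a, n) = 7 (v(a, n) = 5 + 2 = 7)
F(U) = U**2 - 24*U
S(N) = N/4
c(C) = -28*C
c(S(-5))*F(13) = (-7*(-5))*(13*(-24 + 13)) = (-28*(-5/4))*(13*(-11)) = 35*(-143) = -5005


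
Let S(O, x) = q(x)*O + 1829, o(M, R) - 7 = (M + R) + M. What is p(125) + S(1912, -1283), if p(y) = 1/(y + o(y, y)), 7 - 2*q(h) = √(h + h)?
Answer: 4320148/507 - 956*I*√2566 ≈ 8521.0 - 48427.0*I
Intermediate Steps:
o(M, R) = 7 + R + 2*M (o(M, R) = 7 + ((M + R) + M) = 7 + (R + 2*M) = 7 + R + 2*M)
q(h) = 7/2 - √2*√h/2 (q(h) = 7/2 - √(h + h)/2 = 7/2 - √2*√h/2)
S(O, x) = 1829 + O*(7/2 - √2*√x/2) (S(O, x) = (7/2 - √2*√x/2)*O + 1829 = O*(7/2 - √2*√x/2) + 1829 = 1829 + O*(7/2 - √2*√x/2))
p(y) = 1/(7 + 4*y) (p(y) = 1/(y + (7 + y + 2*y)) = 1/(y + (7 + 3*y)) = 1/(7 + 4*y))
p(125) + S(1912, -1283) = 1/(7 + 4*125) + (1829 - ½*1912*(-7 + √2*√(-1283))) = 1/(7 + 500) + (1829 - ½*1912*(-7 + √2*(I*√1283))) = 1/507 + (1829 - ½*1912*(-7 + I*√2566)) = 1/507 + (1829 + (6692 - 956*I*√2566)) = 1/507 + (8521 - 956*I*√2566) = 4320148/507 - 956*I*√2566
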